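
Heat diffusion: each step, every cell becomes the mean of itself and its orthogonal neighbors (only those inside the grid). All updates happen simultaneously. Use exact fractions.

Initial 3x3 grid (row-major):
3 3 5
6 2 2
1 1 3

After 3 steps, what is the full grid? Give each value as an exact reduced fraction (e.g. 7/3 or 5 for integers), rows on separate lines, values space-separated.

Answer: 2371/720 45781/14400 6713/2160
10589/3600 1431/500 9889/3600
5683/2160 35231/14400 587/240

Derivation:
After step 1:
  4 13/4 10/3
  3 14/5 3
  8/3 7/4 2
After step 2:
  41/12 803/240 115/36
  187/60 69/25 167/60
  89/36 553/240 9/4
After step 3:
  2371/720 45781/14400 6713/2160
  10589/3600 1431/500 9889/3600
  5683/2160 35231/14400 587/240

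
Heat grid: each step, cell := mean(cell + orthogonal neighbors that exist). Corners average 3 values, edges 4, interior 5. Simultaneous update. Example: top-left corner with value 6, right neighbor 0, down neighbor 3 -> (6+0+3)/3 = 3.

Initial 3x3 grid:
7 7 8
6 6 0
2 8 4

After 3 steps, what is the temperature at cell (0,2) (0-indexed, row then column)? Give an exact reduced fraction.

Step 1: cell (0,2) = 5
Step 2: cell (0,2) = 11/2
Step 3: cell (0,2) = 1949/360
Full grid after step 3:
  12949/2160 20927/3600 1949/360
  9037/1600 10707/2000 4031/800
  11369/2160 4513/900 1699/360

Answer: 1949/360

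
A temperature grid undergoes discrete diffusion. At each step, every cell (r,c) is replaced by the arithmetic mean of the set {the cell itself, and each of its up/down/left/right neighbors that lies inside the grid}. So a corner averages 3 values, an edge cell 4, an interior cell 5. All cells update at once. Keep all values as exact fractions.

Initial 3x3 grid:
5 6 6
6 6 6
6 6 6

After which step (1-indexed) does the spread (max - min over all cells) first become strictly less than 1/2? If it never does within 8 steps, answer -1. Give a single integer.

Step 1: max=6, min=17/3, spread=1/3
  -> spread < 1/2 first at step 1
Step 2: max=6, min=103/18, spread=5/18
Step 3: max=6, min=1255/216, spread=41/216
Step 4: max=2149/360, min=75629/12960, spread=347/2592
Step 5: max=21443/3600, min=4558663/777600, spread=2921/31104
Step 6: max=2566517/432000, min=274107461/46656000, spread=24611/373248
Step 7: max=57663259/9720000, min=16477437967/2799360000, spread=207329/4478976
Step 8: max=3071598401/518400000, min=989739647549/167961600000, spread=1746635/53747712

Answer: 1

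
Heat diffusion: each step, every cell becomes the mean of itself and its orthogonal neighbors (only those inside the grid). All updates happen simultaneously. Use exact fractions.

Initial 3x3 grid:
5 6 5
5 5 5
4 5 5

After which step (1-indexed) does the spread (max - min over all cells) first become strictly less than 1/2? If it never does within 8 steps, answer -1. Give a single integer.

Answer: 3

Derivation:
Step 1: max=16/3, min=14/3, spread=2/3
Step 2: max=1267/240, min=85/18, spread=401/720
Step 3: max=11237/2160, min=5261/1080, spread=143/432
  -> spread < 1/2 first at step 3
Step 4: max=665479/129600, min=317677/64800, spread=1205/5184
Step 5: max=39770813/7776000, min=19250969/3888000, spread=10151/62208
Step 6: max=2372662111/466560000, min=1159606993/233280000, spread=85517/746496
Step 7: max=141961756517/27993600000, min=69855204821/13996800000, spread=720431/8957952
Step 8: max=8495677489399/1679616000000, min=4200422955637/839808000000, spread=6069221/107495424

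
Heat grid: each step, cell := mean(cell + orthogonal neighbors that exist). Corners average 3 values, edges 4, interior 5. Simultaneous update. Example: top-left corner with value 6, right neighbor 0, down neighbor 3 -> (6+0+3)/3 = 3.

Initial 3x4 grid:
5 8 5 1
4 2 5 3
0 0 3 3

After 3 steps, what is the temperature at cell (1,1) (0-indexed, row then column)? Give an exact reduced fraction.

Answer: 3467/1000

Derivation:
Step 1: cell (1,1) = 19/5
Step 2: cell (1,1) = 82/25
Step 3: cell (1,1) = 3467/1000
Full grid after step 3:
  4559/1080 29959/7200 3211/800 2597/720
  5167/1600 3467/1000 6699/2000 1323/400
  5363/2160 562/225 1143/400 523/180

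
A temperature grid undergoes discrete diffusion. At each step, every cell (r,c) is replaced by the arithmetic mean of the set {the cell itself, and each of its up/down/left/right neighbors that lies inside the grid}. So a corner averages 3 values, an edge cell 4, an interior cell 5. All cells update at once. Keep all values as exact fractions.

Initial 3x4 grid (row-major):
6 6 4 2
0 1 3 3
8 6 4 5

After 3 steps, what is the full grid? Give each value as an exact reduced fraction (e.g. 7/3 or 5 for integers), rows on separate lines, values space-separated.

Answer: 2809/720 1509/400 1063/300 487/144
57899/14400 2897/750 3641/1000 5641/1600
2263/540 29737/7200 9479/2400 271/72

Derivation:
After step 1:
  4 17/4 15/4 3
  15/4 16/5 3 13/4
  14/3 19/4 9/2 4
After step 2:
  4 19/5 7/2 10/3
  937/240 379/100 177/50 53/16
  79/18 1027/240 65/16 47/12
After step 3:
  2809/720 1509/400 1063/300 487/144
  57899/14400 2897/750 3641/1000 5641/1600
  2263/540 29737/7200 9479/2400 271/72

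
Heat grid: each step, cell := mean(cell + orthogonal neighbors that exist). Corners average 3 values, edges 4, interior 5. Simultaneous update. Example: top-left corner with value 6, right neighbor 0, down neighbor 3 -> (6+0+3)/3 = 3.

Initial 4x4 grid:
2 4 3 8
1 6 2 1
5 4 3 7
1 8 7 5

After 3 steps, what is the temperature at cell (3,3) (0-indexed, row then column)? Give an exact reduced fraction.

Answer: 11261/2160

Derivation:
Step 1: cell (3,3) = 19/3
Step 2: cell (3,3) = 193/36
Step 3: cell (3,3) = 11261/2160
Full grid after step 3:
  6929/2160 12733/3600 923/240 95/24
  25181/7200 22007/6000 3971/1000 127/30
  27637/7200 1624/375 5503/1200 2093/450
  1199/270 34027/7200 36803/7200 11261/2160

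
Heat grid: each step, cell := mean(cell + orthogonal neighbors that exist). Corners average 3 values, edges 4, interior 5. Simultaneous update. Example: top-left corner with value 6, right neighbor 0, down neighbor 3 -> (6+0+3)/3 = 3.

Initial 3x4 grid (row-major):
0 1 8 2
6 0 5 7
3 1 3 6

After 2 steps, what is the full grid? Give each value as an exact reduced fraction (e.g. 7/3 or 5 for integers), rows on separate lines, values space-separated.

Answer: 41/18 671/240 991/240 44/9
631/240 269/100 399/100 103/20
22/9 343/120 463/120 169/36

Derivation:
After step 1:
  7/3 9/4 4 17/3
  9/4 13/5 23/5 5
  10/3 7/4 15/4 16/3
After step 2:
  41/18 671/240 991/240 44/9
  631/240 269/100 399/100 103/20
  22/9 343/120 463/120 169/36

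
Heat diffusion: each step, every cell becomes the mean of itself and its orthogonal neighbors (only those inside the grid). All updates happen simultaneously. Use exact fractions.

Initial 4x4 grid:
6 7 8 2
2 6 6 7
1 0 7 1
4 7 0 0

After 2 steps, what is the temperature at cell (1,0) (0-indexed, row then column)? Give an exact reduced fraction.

Step 1: cell (1,0) = 15/4
Step 2: cell (1,0) = 147/40
Full grid after step 2:
  31/6 217/40 749/120 185/36
  147/40 257/50 471/100 1213/240
  137/40 157/50 421/100 653/240
  17/6 289/80 563/240 91/36

Answer: 147/40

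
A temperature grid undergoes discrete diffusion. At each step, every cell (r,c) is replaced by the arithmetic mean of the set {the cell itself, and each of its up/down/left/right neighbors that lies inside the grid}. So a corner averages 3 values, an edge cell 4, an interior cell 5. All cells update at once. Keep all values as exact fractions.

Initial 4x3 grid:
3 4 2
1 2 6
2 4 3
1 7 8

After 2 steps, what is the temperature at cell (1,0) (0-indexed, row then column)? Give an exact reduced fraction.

Answer: 151/60

Derivation:
Step 1: cell (1,0) = 2
Step 2: cell (1,0) = 151/60
Full grid after step 2:
  89/36 769/240 10/3
  151/60 3 159/40
  41/15 77/20 181/40
  31/9 269/60 65/12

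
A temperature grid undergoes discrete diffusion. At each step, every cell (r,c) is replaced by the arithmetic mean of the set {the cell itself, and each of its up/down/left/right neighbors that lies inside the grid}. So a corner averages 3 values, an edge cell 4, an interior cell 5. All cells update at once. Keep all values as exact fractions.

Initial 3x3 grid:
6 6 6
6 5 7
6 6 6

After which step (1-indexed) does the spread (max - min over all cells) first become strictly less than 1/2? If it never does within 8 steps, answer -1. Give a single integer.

Step 1: max=19/3, min=23/4, spread=7/12
Step 2: max=37/6, min=35/6, spread=1/3
  -> spread < 1/2 first at step 2
Step 3: max=2623/432, min=5629/960, spread=1799/8640
Step 4: max=32617/5400, min=8509/1440, spread=2833/21600
Step 5: max=9347479/1555200, min=6825127/1152000, spread=2671151/31104000
Step 6: max=466553437/77760000, min=92421323/15552000, spread=741137/12960000
Step 7: max=33525448111/5598720000, min=74018854829/12441600000, spread=4339268759/111974400000
Step 8: max=837521844179/139968000000, min=333522768607/55987200000, spread=7429845323/279936000000

Answer: 2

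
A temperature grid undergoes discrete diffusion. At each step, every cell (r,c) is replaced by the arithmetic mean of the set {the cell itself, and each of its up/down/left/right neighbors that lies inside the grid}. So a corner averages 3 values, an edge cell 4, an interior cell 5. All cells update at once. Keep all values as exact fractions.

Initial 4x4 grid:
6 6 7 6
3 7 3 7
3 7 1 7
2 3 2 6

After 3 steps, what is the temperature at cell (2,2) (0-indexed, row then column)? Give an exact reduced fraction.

Step 1: cell (2,2) = 4
Step 2: cell (2,2) = 429/100
Step 3: cell (2,2) = 4477/1000
Full grid after step 3:
  1877/360 1651/300 5069/900 158/27
  5719/1200 983/200 1957/375 4889/900
  14357/3600 311/75 4477/1000 1453/300
  472/135 13187/3600 4777/1200 319/72

Answer: 4477/1000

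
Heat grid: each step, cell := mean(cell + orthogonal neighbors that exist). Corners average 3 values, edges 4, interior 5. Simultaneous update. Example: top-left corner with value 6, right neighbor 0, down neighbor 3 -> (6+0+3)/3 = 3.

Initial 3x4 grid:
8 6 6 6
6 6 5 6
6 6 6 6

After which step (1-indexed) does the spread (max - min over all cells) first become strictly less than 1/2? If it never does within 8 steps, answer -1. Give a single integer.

Answer: 3

Derivation:
Step 1: max=20/3, min=23/4, spread=11/12
Step 2: max=59/9, min=577/100, spread=707/900
Step 3: max=13663/2160, min=27989/4800, spread=21359/43200
  -> spread < 1/2 first at step 3
Step 4: max=203183/32400, min=252649/43200, spread=10957/25920
Step 5: max=24089309/3888000, min=15250781/2592000, spread=97051/311040
Step 6: max=1437869281/233280000, min=917195179/155520000, spread=4966121/18662400
Step 7: max=85807799579/13996800000, min=55255899761/9331200000, spread=46783199/223948800
Step 8: max=5131671854761/839808000000, min=3324084989299/559872000000, spread=2328709933/13436928000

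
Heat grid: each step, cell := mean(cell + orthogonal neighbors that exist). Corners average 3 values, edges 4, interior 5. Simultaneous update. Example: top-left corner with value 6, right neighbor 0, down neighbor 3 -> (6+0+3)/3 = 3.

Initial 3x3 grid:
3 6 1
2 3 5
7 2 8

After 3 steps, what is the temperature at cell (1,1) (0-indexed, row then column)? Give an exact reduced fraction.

Step 1: cell (1,1) = 18/5
Step 2: cell (1,1) = 397/100
Step 3: cell (1,1) = 23759/6000
Full grid after step 3:
  977/270 53957/14400 467/120
  55207/14400 23759/6000 20119/4800
  8731/2160 7729/1800 3187/720

Answer: 23759/6000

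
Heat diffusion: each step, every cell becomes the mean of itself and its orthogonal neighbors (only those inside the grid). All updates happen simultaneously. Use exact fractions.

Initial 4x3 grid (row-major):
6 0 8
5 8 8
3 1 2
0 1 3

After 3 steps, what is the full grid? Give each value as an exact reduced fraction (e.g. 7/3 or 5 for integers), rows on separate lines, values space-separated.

After step 1:
  11/3 11/2 16/3
  11/2 22/5 13/2
  9/4 3 7/2
  4/3 5/4 2
After step 2:
  44/9 189/40 52/9
  949/240 249/50 74/15
  145/48 72/25 15/4
  29/18 91/48 9/4
After step 3:
  9769/2160 12223/2400 5557/1080
  30319/7200 8589/2000 17497/3600
  20639/7200 2479/750 259/75
  235/108 31093/14400 379/144

Answer: 9769/2160 12223/2400 5557/1080
30319/7200 8589/2000 17497/3600
20639/7200 2479/750 259/75
235/108 31093/14400 379/144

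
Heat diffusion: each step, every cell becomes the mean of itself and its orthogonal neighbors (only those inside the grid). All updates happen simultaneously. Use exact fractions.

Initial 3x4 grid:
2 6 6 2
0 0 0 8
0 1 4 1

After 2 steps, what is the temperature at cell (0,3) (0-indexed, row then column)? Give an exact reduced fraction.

Answer: 139/36

Derivation:
Step 1: cell (0,3) = 16/3
Step 2: cell (0,3) = 139/36
Full grid after step 2:
  20/9 83/30 239/60 139/36
  49/40 41/20 51/20 961/240
  25/36 269/240 641/240 103/36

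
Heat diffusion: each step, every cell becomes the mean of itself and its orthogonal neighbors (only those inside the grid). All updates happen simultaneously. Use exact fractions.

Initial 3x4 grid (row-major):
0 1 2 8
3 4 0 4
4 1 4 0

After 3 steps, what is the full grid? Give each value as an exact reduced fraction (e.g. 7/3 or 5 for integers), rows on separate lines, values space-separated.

After step 1:
  4/3 7/4 11/4 14/3
  11/4 9/5 14/5 3
  8/3 13/4 5/4 8/3
After step 2:
  35/18 229/120 359/120 125/36
  171/80 247/100 58/25 197/60
  26/9 269/120 299/120 83/36
After step 3:
  4313/2160 8383/3600 9623/3600 3509/1080
  11329/4800 4431/2000 4067/1500 10243/3600
  5233/2160 9083/3600 8423/3600 2909/1080

Answer: 4313/2160 8383/3600 9623/3600 3509/1080
11329/4800 4431/2000 4067/1500 10243/3600
5233/2160 9083/3600 8423/3600 2909/1080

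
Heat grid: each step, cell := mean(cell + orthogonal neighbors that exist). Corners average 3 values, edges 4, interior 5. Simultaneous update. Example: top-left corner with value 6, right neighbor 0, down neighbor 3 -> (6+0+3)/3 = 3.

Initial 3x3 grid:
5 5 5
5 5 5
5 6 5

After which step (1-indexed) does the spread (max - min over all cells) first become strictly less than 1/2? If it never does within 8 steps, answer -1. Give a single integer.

Step 1: max=16/3, min=5, spread=1/3
  -> spread < 1/2 first at step 1
Step 2: max=1267/240, min=5, spread=67/240
Step 3: max=11237/2160, min=1007/200, spread=1807/10800
Step 4: max=4477963/864000, min=27361/5400, spread=33401/288000
Step 5: max=40109933/7776000, min=2743391/540000, spread=3025513/38880000
Step 6: max=16016926867/3110400000, min=146755949/28800000, spread=53531/995328
Step 7: max=959152925849/186624000000, min=39671116051/7776000000, spread=450953/11943936
Step 8: max=57496103560603/11197440000000, min=4766608610519/933120000000, spread=3799043/143327232

Answer: 1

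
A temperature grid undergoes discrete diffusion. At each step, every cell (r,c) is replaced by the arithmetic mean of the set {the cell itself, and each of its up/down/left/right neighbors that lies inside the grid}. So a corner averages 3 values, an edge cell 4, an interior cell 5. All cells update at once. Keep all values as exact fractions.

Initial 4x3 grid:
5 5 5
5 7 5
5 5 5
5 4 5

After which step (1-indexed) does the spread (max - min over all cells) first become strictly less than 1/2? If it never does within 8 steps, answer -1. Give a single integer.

Answer: 3

Derivation:
Step 1: max=11/2, min=14/3, spread=5/6
Step 2: max=271/50, min=173/36, spread=553/900
Step 3: max=12787/2400, min=70207/14400, spread=1303/2880
  -> spread < 1/2 first at step 3
Step 4: max=114167/21600, min=640637/129600, spread=8873/25920
Step 5: max=45534427/8640000, min=257821687/51840000, spread=123079/414720
Step 6: max=2717847593/518400000, min=15578917733/3110400000, spread=29126713/124416000
Step 7: max=162642726787/31104000000, min=938278092847/186624000000, spread=300626143/1492992000
Step 8: max=9726156723233/1866240000000, min=56514930885773/11197440000000, spread=14736075629/89579520000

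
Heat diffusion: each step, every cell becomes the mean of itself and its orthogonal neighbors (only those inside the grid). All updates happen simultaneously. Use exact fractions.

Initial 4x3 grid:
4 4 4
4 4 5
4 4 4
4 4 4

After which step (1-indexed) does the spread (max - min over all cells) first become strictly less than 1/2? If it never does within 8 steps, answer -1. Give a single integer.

Step 1: max=13/3, min=4, spread=1/3
  -> spread < 1/2 first at step 1
Step 2: max=511/120, min=4, spread=31/120
Step 3: max=4531/1080, min=4, spread=211/1080
Step 4: max=448897/108000, min=7247/1800, spread=14077/108000
Step 5: max=4028407/972000, min=435683/108000, spread=5363/48600
Step 6: max=120380809/29160000, min=242869/60000, spread=93859/1166400
Step 7: max=7208674481/1749600000, min=394136467/97200000, spread=4568723/69984000
Step 8: max=431684435629/104976000000, min=11845618889/2916000000, spread=8387449/167961600

Answer: 1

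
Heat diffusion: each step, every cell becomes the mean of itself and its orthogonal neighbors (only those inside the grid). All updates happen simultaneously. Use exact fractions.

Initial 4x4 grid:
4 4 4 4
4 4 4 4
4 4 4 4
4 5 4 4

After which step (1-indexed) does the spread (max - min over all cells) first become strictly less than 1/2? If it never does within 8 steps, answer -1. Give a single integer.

Step 1: max=13/3, min=4, spread=1/3
  -> spread < 1/2 first at step 1
Step 2: max=511/120, min=4, spread=31/120
Step 3: max=4531/1080, min=4, spread=211/1080
Step 4: max=448843/108000, min=4, spread=16843/108000
Step 5: max=4026643/972000, min=36079/9000, spread=130111/972000
Step 6: max=120282367/29160000, min=2167159/540000, spread=3255781/29160000
Step 7: max=3599553691/874800000, min=2171107/540000, spread=82360351/874800000
Step 8: max=107727316891/26244000000, min=391306441/97200000, spread=2074577821/26244000000

Answer: 1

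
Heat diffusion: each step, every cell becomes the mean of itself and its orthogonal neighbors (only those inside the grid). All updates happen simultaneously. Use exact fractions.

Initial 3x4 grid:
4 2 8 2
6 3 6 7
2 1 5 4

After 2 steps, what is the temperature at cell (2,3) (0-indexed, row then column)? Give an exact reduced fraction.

Step 1: cell (2,3) = 16/3
Step 2: cell (2,3) = 169/36
Full grid after step 2:
  4 327/80 1213/240 179/36
  287/80 403/100 453/100 431/80
  19/6 267/80 1073/240 169/36

Answer: 169/36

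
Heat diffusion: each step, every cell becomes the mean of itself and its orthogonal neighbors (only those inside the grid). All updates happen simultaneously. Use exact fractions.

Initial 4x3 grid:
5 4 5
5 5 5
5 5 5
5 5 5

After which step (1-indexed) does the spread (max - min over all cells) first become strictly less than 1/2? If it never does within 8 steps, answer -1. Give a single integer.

Step 1: max=5, min=14/3, spread=1/3
  -> spread < 1/2 first at step 1
Step 2: max=5, min=1133/240, spread=67/240
Step 3: max=5, min=10363/2160, spread=437/2160
Step 4: max=4991/1000, min=4162469/864000, spread=29951/172800
Step 5: max=16796/3375, min=37664179/7776000, spread=206761/1555200
Step 6: max=26834329/5400000, min=15095804429/3110400000, spread=14430763/124416000
Step 7: max=2142347273/432000000, min=908012258311/186624000000, spread=139854109/1492992000
Step 8: max=192548771023/38880000000, min=54564728109749/11197440000000, spread=7114543559/89579520000

Answer: 1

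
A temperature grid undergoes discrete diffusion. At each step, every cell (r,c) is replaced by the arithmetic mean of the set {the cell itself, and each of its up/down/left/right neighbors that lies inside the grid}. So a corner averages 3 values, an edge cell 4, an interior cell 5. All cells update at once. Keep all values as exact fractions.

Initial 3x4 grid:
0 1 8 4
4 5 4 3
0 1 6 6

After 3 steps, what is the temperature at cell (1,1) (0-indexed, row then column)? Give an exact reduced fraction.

Step 1: cell (1,1) = 3
Step 2: cell (1,1) = 339/100
Step 3: cell (1,1) = 18971/6000
Full grid after step 3:
  139/54 24217/7200 9769/2400 277/60
  37129/14400 18971/6000 8517/2000 7221/1600
  535/216 23467/7200 9619/2400 183/40

Answer: 18971/6000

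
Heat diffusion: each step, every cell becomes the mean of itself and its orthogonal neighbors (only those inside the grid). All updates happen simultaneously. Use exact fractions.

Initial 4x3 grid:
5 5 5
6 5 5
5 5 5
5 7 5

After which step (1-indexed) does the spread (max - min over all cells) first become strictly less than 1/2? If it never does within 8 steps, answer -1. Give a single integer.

Answer: 3

Derivation:
Step 1: max=17/3, min=5, spread=2/3
Step 2: max=667/120, min=5, spread=67/120
Step 3: max=739/135, min=911/180, spread=223/540
  -> spread < 1/2 first at step 3
Step 4: max=350881/64800, min=27553/5400, spread=4049/12960
Step 5: max=20962409/3888000, min=554129/108000, spread=202753/777600
Step 6: max=1251253351/233280000, min=50128999/9720000, spread=385259/1866240
Step 7: max=74822159909/13996800000, min=3018585091/583200000, spread=95044709/559872000
Step 8: max=4475616336031/839808000000, min=20187315341/3888000000, spread=921249779/6718464000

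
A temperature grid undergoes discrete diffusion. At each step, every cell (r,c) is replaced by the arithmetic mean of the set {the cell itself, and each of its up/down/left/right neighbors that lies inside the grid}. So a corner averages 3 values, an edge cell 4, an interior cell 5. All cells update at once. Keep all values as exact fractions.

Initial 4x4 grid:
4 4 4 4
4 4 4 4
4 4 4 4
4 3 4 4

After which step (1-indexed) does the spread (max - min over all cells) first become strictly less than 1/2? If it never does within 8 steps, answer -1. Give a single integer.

Step 1: max=4, min=11/3, spread=1/3
  -> spread < 1/2 first at step 1
Step 2: max=4, min=449/120, spread=31/120
Step 3: max=4, min=4109/1080, spread=211/1080
Step 4: max=4, min=415157/108000, spread=16843/108000
Step 5: max=35921/9000, min=3749357/972000, spread=130111/972000
Step 6: max=2152841/540000, min=112997633/29160000, spread=3255781/29160000
Step 7: max=2148893/540000, min=3398846309/874800000, spread=82360351/874800000
Step 8: max=386293559/97200000, min=102224683109/26244000000, spread=2074577821/26244000000

Answer: 1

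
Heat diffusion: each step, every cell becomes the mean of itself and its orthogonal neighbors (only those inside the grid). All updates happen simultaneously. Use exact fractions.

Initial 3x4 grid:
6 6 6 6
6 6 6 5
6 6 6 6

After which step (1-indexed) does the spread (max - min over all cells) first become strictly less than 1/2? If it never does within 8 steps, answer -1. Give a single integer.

Step 1: max=6, min=17/3, spread=1/3
  -> spread < 1/2 first at step 1
Step 2: max=6, min=1373/240, spread=67/240
Step 3: max=6, min=12523/2160, spread=437/2160
Step 4: max=5991/1000, min=5026469/864000, spread=29951/172800
Step 5: max=20171/3375, min=45440179/7776000, spread=206761/1555200
Step 6: max=32234329/5400000, min=18206204429/3110400000, spread=14430763/124416000
Step 7: max=2574347273/432000000, min=1094636258311/186624000000, spread=139854109/1492992000
Step 8: max=231428771023/38880000000, min=65762168109749/11197440000000, spread=7114543559/89579520000

Answer: 1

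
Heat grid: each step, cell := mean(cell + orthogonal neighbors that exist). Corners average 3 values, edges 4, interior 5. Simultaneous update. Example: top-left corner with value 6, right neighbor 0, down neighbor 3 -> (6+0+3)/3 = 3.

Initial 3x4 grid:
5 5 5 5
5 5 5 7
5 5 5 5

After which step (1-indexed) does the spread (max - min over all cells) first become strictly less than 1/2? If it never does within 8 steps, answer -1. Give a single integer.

Answer: 3

Derivation:
Step 1: max=17/3, min=5, spread=2/3
Step 2: max=667/120, min=5, spread=67/120
Step 3: max=5837/1080, min=5, spread=437/1080
  -> spread < 1/2 first at step 3
Step 4: max=2317531/432000, min=2509/500, spread=29951/86400
Step 5: max=20655821/3888000, min=17033/3375, spread=206761/777600
Step 6: max=8232195571/1555200000, min=13665671/2700000, spread=14430763/62208000
Step 7: max=491667741689/93312000000, min=1097652727/216000000, spread=139854109/746496000
Step 8: max=29416071890251/5598720000000, min=99051228977/19440000000, spread=7114543559/44789760000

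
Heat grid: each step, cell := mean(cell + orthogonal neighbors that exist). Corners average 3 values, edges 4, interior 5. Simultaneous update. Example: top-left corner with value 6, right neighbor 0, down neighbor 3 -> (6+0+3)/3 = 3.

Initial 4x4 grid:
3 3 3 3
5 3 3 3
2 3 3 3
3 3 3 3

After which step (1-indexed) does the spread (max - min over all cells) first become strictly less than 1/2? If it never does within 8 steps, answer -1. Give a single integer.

Step 1: max=11/3, min=8/3, spread=1
Step 2: max=407/120, min=43/15, spread=21/40
Step 3: max=3587/1080, min=3179/1080, spread=17/45
  -> spread < 1/2 first at step 3
Step 4: max=104561/32400, min=20051/6750, spread=41581/162000
Step 5: max=3116639/972000, min=161239/54000, spread=214337/972000
Step 6: max=92417387/29160000, min=323281/108000, spread=5131517/29160000
Step 7: max=2757144527/874800000, min=7297757/2430000, spread=129952007/874800000
Step 8: max=82222897511/26244000000, min=4386233873/1458000000, spread=3270687797/26244000000

Answer: 3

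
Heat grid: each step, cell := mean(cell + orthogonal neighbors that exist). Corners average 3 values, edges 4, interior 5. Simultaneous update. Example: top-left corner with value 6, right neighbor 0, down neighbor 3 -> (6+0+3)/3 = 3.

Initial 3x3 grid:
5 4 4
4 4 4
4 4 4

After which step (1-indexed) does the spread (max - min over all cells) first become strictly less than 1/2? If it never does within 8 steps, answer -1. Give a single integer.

Step 1: max=13/3, min=4, spread=1/3
  -> spread < 1/2 first at step 1
Step 2: max=77/18, min=4, spread=5/18
Step 3: max=905/216, min=4, spread=41/216
Step 4: max=53971/12960, min=1451/360, spread=347/2592
Step 5: max=3217337/777600, min=14557/3600, spread=2921/31104
Step 6: max=192452539/46656000, min=1753483/432000, spread=24611/373248
Step 7: max=11516162033/2799360000, min=39536741/9720000, spread=207329/4478976
Step 8: max=689876352451/167961600000, min=2112401599/518400000, spread=1746635/53747712

Answer: 1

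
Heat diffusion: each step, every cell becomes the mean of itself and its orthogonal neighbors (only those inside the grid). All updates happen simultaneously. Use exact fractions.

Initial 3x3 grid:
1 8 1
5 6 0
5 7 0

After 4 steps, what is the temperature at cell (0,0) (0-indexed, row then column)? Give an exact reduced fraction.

Step 1: cell (0,0) = 14/3
Step 2: cell (0,0) = 155/36
Step 3: cell (0,0) = 9697/2160
Step 4: cell (0,0) = 554399/129600
Full grid after step 4:
  554399/129600 856177/216000 150383/43200
  3852083/864000 708073/180000 3060833/864000
  571649/129600 586993/144000 460399/129600

Answer: 554399/129600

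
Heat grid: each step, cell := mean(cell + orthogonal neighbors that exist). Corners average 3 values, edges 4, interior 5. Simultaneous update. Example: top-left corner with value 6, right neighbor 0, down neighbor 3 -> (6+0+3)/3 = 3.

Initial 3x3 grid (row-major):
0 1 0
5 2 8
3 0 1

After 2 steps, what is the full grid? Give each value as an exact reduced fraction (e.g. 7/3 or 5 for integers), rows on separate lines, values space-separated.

Answer: 7/4 179/80 13/6
311/120 107/50 239/80
20/9 311/120 29/12

Derivation:
After step 1:
  2 3/4 3
  5/2 16/5 11/4
  8/3 3/2 3
After step 2:
  7/4 179/80 13/6
  311/120 107/50 239/80
  20/9 311/120 29/12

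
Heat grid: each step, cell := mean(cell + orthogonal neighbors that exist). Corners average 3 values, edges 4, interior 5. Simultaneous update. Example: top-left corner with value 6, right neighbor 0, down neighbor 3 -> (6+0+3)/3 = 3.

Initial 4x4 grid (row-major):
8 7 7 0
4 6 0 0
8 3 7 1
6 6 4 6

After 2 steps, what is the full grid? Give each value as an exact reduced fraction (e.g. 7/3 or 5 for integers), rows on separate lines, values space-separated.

Answer: 119/18 125/24 101/24 73/36
265/48 11/2 59/20 121/48
293/48 23/5 89/20 125/48
50/9 139/24 103/24 155/36

Derivation:
After step 1:
  19/3 7 7/2 7/3
  13/2 4 4 1/4
  21/4 6 3 7/2
  20/3 19/4 23/4 11/3
After step 2:
  119/18 125/24 101/24 73/36
  265/48 11/2 59/20 121/48
  293/48 23/5 89/20 125/48
  50/9 139/24 103/24 155/36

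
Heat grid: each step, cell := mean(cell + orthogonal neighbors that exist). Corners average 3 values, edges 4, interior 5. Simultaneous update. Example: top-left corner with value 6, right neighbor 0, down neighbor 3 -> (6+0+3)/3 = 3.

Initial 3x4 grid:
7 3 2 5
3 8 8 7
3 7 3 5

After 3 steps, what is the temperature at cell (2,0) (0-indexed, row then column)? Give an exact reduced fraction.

Step 1: cell (2,0) = 13/3
Step 2: cell (2,0) = 89/18
Step 3: cell (2,0) = 10913/2160
Full grid after step 3:
  10583/2160 9041/1800 1157/225 11131/2160
  72413/14400 31297/6000 32017/6000 78353/14400
  10913/2160 18907/3600 2193/400 3947/720

Answer: 10913/2160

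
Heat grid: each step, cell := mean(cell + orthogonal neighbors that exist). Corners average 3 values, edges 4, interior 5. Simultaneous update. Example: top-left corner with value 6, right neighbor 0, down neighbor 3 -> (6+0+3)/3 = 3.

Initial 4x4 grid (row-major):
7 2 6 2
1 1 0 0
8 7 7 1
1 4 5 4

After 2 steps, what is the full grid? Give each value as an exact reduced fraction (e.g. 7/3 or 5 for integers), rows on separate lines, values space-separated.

Answer: 139/36 361/120 359/120 71/36
421/120 373/100 49/20 553/240
547/120 201/50 101/25 133/48
77/18 1139/240 199/48 34/9

Derivation:
After step 1:
  10/3 4 5/2 8/3
  17/4 11/5 14/5 3/4
  17/4 27/5 4 3
  13/3 17/4 5 10/3
After step 2:
  139/36 361/120 359/120 71/36
  421/120 373/100 49/20 553/240
  547/120 201/50 101/25 133/48
  77/18 1139/240 199/48 34/9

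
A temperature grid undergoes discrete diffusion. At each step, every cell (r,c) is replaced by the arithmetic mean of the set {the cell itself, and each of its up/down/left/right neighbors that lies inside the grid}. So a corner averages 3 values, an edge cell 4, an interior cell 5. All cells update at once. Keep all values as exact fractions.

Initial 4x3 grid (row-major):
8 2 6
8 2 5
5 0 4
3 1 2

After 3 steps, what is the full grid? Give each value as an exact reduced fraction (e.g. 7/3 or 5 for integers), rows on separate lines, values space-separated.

After step 1:
  6 9/2 13/3
  23/4 17/5 17/4
  4 12/5 11/4
  3 3/2 7/3
After step 2:
  65/12 547/120 157/36
  383/80 203/50 221/60
  303/80 281/100 44/15
  17/6 277/120 79/36
After step 3:
  1181/240 33113/7200 4537/1080
  10831/2400 23879/6000 6767/1800
  8531/2400 19079/6000 10459/3600
  2143/720 18263/7200 2677/1080

Answer: 1181/240 33113/7200 4537/1080
10831/2400 23879/6000 6767/1800
8531/2400 19079/6000 10459/3600
2143/720 18263/7200 2677/1080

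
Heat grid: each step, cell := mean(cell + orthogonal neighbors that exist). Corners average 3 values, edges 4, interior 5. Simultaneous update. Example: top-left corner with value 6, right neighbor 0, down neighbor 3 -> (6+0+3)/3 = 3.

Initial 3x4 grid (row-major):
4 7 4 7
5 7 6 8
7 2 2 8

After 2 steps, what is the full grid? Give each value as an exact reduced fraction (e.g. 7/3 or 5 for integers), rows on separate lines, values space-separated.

Answer: 199/36 667/120 697/120 235/36
423/80 531/100 571/100 1499/240
179/36 143/30 51/10 71/12

Derivation:
After step 1:
  16/3 11/2 6 19/3
  23/4 27/5 27/5 29/4
  14/3 9/2 9/2 6
After step 2:
  199/36 667/120 697/120 235/36
  423/80 531/100 571/100 1499/240
  179/36 143/30 51/10 71/12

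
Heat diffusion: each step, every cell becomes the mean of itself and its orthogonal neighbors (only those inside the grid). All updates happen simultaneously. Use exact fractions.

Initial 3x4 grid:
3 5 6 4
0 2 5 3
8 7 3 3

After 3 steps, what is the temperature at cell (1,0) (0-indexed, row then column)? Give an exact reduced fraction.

Answer: 55337/14400

Derivation:
Step 1: cell (1,0) = 13/4
Step 2: cell (1,0) = 883/240
Step 3: cell (1,0) = 55337/14400
Full grid after step 3:
  7813/2160 13883/3600 15013/3600 8903/2160
  55337/14400 24313/6000 24263/6000 57607/14400
  3041/720 5111/1200 1657/400 2771/720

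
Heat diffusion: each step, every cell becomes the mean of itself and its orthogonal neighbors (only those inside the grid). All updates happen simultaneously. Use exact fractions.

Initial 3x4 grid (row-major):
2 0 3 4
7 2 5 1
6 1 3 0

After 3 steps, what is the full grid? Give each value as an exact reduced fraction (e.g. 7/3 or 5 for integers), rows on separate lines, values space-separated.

Answer: 113/36 6721/2400 19213/7200 5473/2160
49181/14400 18379/6000 2579/1000 1957/800
787/216 22513/7200 18563/7200 4823/2160

Derivation:
After step 1:
  3 7/4 3 8/3
  17/4 3 14/5 5/2
  14/3 3 9/4 4/3
After step 2:
  3 43/16 613/240 49/18
  179/48 74/25 271/100 93/40
  143/36 155/48 563/240 73/36
After step 3:
  113/36 6721/2400 19213/7200 5473/2160
  49181/14400 18379/6000 2579/1000 1957/800
  787/216 22513/7200 18563/7200 4823/2160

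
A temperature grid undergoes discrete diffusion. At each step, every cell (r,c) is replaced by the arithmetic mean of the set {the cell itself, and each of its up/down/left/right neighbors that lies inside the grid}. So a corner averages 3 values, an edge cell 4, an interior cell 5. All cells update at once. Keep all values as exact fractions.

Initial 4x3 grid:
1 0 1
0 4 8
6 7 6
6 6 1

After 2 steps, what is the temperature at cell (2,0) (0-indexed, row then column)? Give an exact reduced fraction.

Answer: 193/40

Derivation:
Step 1: cell (2,0) = 19/4
Step 2: cell (2,0) = 193/40
Full grid after step 2:
  55/36 259/120 37/12
  349/120 93/25 341/80
  193/40 497/100 1223/240
  21/4 317/60 89/18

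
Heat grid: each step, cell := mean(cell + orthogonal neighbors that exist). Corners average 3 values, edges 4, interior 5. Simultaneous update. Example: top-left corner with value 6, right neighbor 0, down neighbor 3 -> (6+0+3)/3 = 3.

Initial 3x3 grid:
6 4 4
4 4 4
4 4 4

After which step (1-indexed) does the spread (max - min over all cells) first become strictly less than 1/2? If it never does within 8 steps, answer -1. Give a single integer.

Step 1: max=14/3, min=4, spread=2/3
Step 2: max=41/9, min=4, spread=5/9
Step 3: max=473/108, min=4, spread=41/108
  -> spread < 1/2 first at step 3
Step 4: max=28051/6480, min=731/180, spread=347/1296
Step 5: max=1662137/388800, min=7357/1800, spread=2921/15552
Step 6: max=99140539/23328000, min=889483/216000, spread=24611/186624
Step 7: max=5917442033/1399680000, min=20096741/4860000, spread=207329/2239488
Step 8: max=353953152451/83980800000, min=1075601599/259200000, spread=1746635/26873856

Answer: 3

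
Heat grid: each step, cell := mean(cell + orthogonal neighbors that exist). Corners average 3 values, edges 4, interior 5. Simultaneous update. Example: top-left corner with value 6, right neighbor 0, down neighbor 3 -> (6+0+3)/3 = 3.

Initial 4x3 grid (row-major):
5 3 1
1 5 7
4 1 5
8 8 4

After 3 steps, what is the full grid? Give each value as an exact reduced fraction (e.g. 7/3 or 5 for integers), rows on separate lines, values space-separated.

Answer: 2453/720 5273/1440 8089/2160
1849/480 2269/600 5957/1440
6257/1440 5539/1200 6467/1440
5513/1080 14357/2880 691/135

Derivation:
After step 1:
  3 7/2 11/3
  15/4 17/5 9/2
  7/2 23/5 17/4
  20/3 21/4 17/3
After step 2:
  41/12 407/120 35/9
  273/80 79/20 949/240
  1111/240 21/5 1141/240
  185/36 1331/240 91/18
After step 3:
  2453/720 5273/1440 8089/2160
  1849/480 2269/600 5957/1440
  6257/1440 5539/1200 6467/1440
  5513/1080 14357/2880 691/135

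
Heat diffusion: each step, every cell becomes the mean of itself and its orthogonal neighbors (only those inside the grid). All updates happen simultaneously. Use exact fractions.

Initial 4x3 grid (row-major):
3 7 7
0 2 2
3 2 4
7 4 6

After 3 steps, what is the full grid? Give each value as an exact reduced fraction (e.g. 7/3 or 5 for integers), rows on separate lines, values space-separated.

Answer: 7271/2160 54707/14400 1117/270
11233/3600 5137/1500 27641/7200
3017/900 5327/1500 27361/7200
1667/432 57907/14400 443/108

Derivation:
After step 1:
  10/3 19/4 16/3
  2 13/5 15/4
  3 3 7/2
  14/3 19/4 14/3
After step 2:
  121/36 961/240 83/18
  41/15 161/50 911/240
  19/6 337/100 179/48
  149/36 205/48 155/36
After step 3:
  7271/2160 54707/14400 1117/270
  11233/3600 5137/1500 27641/7200
  3017/900 5327/1500 27361/7200
  1667/432 57907/14400 443/108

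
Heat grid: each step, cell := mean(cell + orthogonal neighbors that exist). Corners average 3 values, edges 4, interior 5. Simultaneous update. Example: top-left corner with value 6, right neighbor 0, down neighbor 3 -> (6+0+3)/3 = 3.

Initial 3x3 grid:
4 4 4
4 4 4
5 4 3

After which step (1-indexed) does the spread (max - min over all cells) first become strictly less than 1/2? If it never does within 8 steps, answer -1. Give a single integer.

Answer: 2

Derivation:
Step 1: max=13/3, min=11/3, spread=2/3
Step 2: max=151/36, min=137/36, spread=7/18
  -> spread < 1/2 first at step 2
Step 3: max=1777/432, min=1679/432, spread=49/216
Step 4: max=28159/6912, min=27137/6912, spread=511/3456
Step 5: max=336085/82944, min=327467/82944, spread=4309/41472
Step 6: max=4017607/995328, min=3945017/995328, spread=36295/497664
Step 7: max=48081517/11943936, min=47469971/11943936, spread=305773/5971968
Step 8: max=575884879/143327232, min=570732977/143327232, spread=2575951/71663616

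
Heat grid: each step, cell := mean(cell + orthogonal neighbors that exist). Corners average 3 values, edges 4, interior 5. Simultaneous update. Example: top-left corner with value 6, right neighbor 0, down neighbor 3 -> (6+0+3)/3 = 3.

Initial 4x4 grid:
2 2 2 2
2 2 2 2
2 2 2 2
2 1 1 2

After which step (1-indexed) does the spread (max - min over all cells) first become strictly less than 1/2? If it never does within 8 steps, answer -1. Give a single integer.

Answer: 2

Derivation:
Step 1: max=2, min=3/2, spread=1/2
Step 2: max=2, min=97/60, spread=23/60
  -> spread < 1/2 first at step 2
Step 3: max=2, min=3049/1800, spread=551/1800
Step 4: max=446/225, min=18737/10800, spread=2671/10800
Step 5: max=177257/90000, min=2857573/1620000, spread=333053/1620000
Step 6: max=264227/135000, min=86726257/48600000, spread=8395463/48600000
Step 7: max=52526993/27000000, min=2625012049/1458000000, spread=211445573/1458000000
Step 8: max=2350923853/1215000000, min=3172051453/1749600000, spread=5331972383/43740000000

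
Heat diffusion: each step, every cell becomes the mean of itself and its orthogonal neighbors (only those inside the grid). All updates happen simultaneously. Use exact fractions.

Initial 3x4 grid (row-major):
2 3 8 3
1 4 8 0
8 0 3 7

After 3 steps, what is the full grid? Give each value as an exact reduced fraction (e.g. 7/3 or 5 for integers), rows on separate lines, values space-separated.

After step 1:
  2 17/4 11/2 11/3
  15/4 16/5 23/5 9/2
  3 15/4 9/2 10/3
After step 2:
  10/3 299/80 1081/240 41/9
  239/80 391/100 223/50 161/40
  7/2 289/80 971/240 37/9
After step 3:
  1207/360 3097/800 31063/7200 9421/2160
  16477/4800 7483/2000 4189/1000 10291/2400
  101/30 9041/2400 29213/7200 8771/2160

Answer: 1207/360 3097/800 31063/7200 9421/2160
16477/4800 7483/2000 4189/1000 10291/2400
101/30 9041/2400 29213/7200 8771/2160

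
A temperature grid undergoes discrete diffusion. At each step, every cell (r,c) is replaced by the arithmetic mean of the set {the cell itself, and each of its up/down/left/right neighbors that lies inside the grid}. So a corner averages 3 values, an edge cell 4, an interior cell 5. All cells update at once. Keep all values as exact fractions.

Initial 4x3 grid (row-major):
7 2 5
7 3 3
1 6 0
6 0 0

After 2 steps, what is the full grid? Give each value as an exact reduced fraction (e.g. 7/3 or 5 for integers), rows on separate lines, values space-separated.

Answer: 169/36 1027/240 31/9
571/120 177/50 47/15
83/24 329/100 7/4
31/9 11/6 7/4

Derivation:
After step 1:
  16/3 17/4 10/3
  9/2 21/5 11/4
  5 2 9/4
  7/3 3 0
After step 2:
  169/36 1027/240 31/9
  571/120 177/50 47/15
  83/24 329/100 7/4
  31/9 11/6 7/4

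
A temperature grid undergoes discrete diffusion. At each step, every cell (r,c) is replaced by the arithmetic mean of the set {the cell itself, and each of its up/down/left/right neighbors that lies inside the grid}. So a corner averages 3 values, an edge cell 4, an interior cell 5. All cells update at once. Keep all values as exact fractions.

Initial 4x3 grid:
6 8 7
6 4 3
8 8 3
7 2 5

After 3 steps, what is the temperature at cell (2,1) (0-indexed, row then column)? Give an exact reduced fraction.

Step 1: cell (2,1) = 5
Step 2: cell (2,1) = 283/50
Step 3: cell (2,1) = 10523/2000
Full grid after step 3:
  6809/1080 84401/14400 4051/720
  43513/7200 17357/3000 1537/300
  43573/7200 10523/2000 17749/3600
  2447/432 12721/2400 989/216

Answer: 10523/2000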